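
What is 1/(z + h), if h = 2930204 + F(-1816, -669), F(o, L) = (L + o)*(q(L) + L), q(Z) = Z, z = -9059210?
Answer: -1/2804076 ≈ -3.5662e-7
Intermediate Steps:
F(o, L) = 2*L*(L + o) (F(o, L) = (L + o)*(L + L) = (L + o)*(2*L) = 2*L*(L + o))
h = 6255134 (h = 2930204 + 2*(-669)*(-669 - 1816) = 2930204 + 2*(-669)*(-2485) = 2930204 + 3324930 = 6255134)
1/(z + h) = 1/(-9059210 + 6255134) = 1/(-2804076) = -1/2804076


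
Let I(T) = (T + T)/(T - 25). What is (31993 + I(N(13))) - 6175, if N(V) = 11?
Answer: 180715/7 ≈ 25816.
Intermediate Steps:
I(T) = 2*T/(-25 + T) (I(T) = (2*T)/(-25 + T) = 2*T/(-25 + T))
(31993 + I(N(13))) - 6175 = (31993 + 2*11/(-25 + 11)) - 6175 = (31993 + 2*11/(-14)) - 6175 = (31993 + 2*11*(-1/14)) - 6175 = (31993 - 11/7) - 6175 = 223940/7 - 6175 = 180715/7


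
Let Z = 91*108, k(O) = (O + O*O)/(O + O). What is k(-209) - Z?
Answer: -9932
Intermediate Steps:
k(O) = (O + O**2)/(2*O) (k(O) = (O + O**2)/((2*O)) = (O + O**2)*(1/(2*O)) = (O + O**2)/(2*O))
Z = 9828
k(-209) - Z = (1/2 + (1/2)*(-209)) - 1*9828 = (1/2 - 209/2) - 9828 = -104 - 9828 = -9932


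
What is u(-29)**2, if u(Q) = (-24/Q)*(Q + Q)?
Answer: 2304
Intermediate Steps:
u(Q) = -48 (u(Q) = (-24/Q)*(2*Q) = -48)
u(-29)**2 = (-48)**2 = 2304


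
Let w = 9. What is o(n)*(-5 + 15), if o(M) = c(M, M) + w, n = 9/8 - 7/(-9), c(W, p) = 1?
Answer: 100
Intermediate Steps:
n = 137/72 (n = 9*(⅛) - 7*(-⅑) = 9/8 + 7/9 = 137/72 ≈ 1.9028)
o(M) = 10 (o(M) = 1 + 9 = 10)
o(n)*(-5 + 15) = 10*(-5 + 15) = 10*10 = 100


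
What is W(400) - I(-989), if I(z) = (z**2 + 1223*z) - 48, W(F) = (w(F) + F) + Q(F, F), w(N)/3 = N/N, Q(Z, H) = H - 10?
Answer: 232267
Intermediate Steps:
Q(Z, H) = -10 + H
w(N) = 3 (w(N) = 3*(N/N) = 3*1 = 3)
W(F) = -7 + 2*F (W(F) = (3 + F) + (-10 + F) = -7 + 2*F)
I(z) = -48 + z**2 + 1223*z
W(400) - I(-989) = (-7 + 2*400) - (-48 + (-989)**2 + 1223*(-989)) = (-7 + 800) - (-48 + 978121 - 1209547) = 793 - 1*(-231474) = 793 + 231474 = 232267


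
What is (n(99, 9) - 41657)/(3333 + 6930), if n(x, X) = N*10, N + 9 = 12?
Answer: -41627/10263 ≈ -4.0560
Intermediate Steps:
N = 3 (N = -9 + 12 = 3)
n(x, X) = 30 (n(x, X) = 3*10 = 30)
(n(99, 9) - 41657)/(3333 + 6930) = (30 - 41657)/(3333 + 6930) = -41627/10263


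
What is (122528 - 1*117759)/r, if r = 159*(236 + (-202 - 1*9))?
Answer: 4769/3975 ≈ 1.1997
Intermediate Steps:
r = 3975 (r = 159*(236 + (-202 - 9)) = 159*(236 - 211) = 159*25 = 3975)
(122528 - 1*117759)/r = (122528 - 1*117759)/3975 = (122528 - 117759)*(1/3975) = 4769*(1/3975) = 4769/3975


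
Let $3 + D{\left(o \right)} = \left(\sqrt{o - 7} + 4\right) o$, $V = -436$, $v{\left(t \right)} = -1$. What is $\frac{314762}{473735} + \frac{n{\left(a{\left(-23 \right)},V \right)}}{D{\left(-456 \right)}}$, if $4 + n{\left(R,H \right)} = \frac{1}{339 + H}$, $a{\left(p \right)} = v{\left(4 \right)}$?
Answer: $\frac{337965641136907}{508601517485735} - \frac{59128 i \sqrt{463}}{3220797603} \approx 0.6645 - 0.00039502 i$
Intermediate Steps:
$a{\left(p \right)} = -1$
$n{\left(R,H \right)} = -4 + \frac{1}{339 + H}$
$D{\left(o \right)} = -3 + o \left(4 + \sqrt{-7 + o}\right)$ ($D{\left(o \right)} = -3 + \left(\sqrt{o - 7} + 4\right) o = -3 + \left(\sqrt{-7 + o} + 4\right) o = -3 + \left(4 + \sqrt{-7 + o}\right) o = -3 + o \left(4 + \sqrt{-7 + o}\right)$)
$\frac{314762}{473735} + \frac{n{\left(a{\left(-23 \right)},V \right)}}{D{\left(-456 \right)}} = \frac{314762}{473735} + \frac{\frac{1}{339 - 436} \left(-1355 - -1744\right)}{-3 + 4 \left(-456\right) - 456 \sqrt{-7 - 456}} = 314762 \cdot \frac{1}{473735} + \frac{\frac{1}{-97} \left(-1355 + 1744\right)}{-3 - 1824 - 456 \sqrt{-463}} = \frac{314762}{473735} + \frac{\left(- \frac{1}{97}\right) 389}{-3 - 1824 - 456 i \sqrt{463}} = \frac{314762}{473735} - \frac{389}{97 \left(-3 - 1824 - 456 i \sqrt{463}\right)} = \frac{314762}{473735} - \frac{389}{97 \left(-1827 - 456 i \sqrt{463}\right)}$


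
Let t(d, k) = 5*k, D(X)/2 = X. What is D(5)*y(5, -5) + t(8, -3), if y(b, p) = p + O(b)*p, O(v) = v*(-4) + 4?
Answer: 735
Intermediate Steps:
O(v) = 4 - 4*v (O(v) = -4*v + 4 = 4 - 4*v)
y(b, p) = p + p*(4 - 4*b) (y(b, p) = p + (4 - 4*b)*p = p + p*(4 - 4*b))
D(X) = 2*X
D(5)*y(5, -5) + t(8, -3) = (2*5)*(-5*(5 - 4*5)) + 5*(-3) = 10*(-5*(5 - 20)) - 15 = 10*(-5*(-15)) - 15 = 10*75 - 15 = 750 - 15 = 735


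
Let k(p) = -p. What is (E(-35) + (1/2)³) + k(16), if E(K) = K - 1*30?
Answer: -647/8 ≈ -80.875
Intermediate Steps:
E(K) = -30 + K (E(K) = K - 30 = -30 + K)
(E(-35) + (1/2)³) + k(16) = ((-30 - 35) + (1/2)³) - 1*16 = (-65 + (½)³) - 16 = (-65 + ⅛) - 16 = -519/8 - 16 = -647/8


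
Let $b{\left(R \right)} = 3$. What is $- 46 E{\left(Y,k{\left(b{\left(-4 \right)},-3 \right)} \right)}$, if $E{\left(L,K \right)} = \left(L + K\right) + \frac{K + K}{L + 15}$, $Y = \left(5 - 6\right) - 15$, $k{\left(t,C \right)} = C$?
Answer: $598$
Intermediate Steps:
$Y = -16$ ($Y = \left(5 - 6\right) - 15 = -1 - 15 = -16$)
$E{\left(L,K \right)} = K + L + \frac{2 K}{15 + L}$ ($E{\left(L,K \right)} = \left(K + L\right) + \frac{2 K}{15 + L} = K + L + \frac{2 K}{15 + L}$)
$- 46 E{\left(Y,k{\left(b{\left(-4 \right)},-3 \right)} \right)} = - 46 \frac{\left(-16\right)^{2} + 15 \left(-16\right) + 17 \left(-3\right) - -48}{15 - 16} = - 46 \frac{256 - 240 - 51 + 48}{-1} = - 46 \left(\left(-1\right) 13\right) = \left(-46\right) \left(-13\right) = 598$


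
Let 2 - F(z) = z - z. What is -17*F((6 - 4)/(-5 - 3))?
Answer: -34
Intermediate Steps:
F(z) = 2 (F(z) = 2 - (z - z) = 2 - 1*0 = 2 + 0 = 2)
-17*F((6 - 4)/(-5 - 3)) = -17*2 = -34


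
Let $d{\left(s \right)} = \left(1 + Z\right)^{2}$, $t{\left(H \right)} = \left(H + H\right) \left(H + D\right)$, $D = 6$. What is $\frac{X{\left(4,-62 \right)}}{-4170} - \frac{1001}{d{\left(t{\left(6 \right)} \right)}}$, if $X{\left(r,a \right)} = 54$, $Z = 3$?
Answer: $- \frac{695839}{11120} \approx -62.575$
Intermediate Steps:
$t{\left(H \right)} = 2 H \left(6 + H\right)$ ($t{\left(H \right)} = \left(H + H\right) \left(H + 6\right) = 2 H \left(6 + H\right)$)
$d{\left(s \right)} = 16$ ($d{\left(s \right)} = \left(1 + 3\right)^{2} = 4^{2} = 16$)
$\frac{X{\left(4,-62 \right)}}{-4170} - \frac{1001}{d{\left(t{\left(6 \right)} \right)}} = \frac{54}{-4170} - \frac{1001}{16} = 54 \left(- \frac{1}{4170}\right) - \frac{1001}{16} = - \frac{9}{695} - \frac{1001}{16} = - \frac{695839}{11120}$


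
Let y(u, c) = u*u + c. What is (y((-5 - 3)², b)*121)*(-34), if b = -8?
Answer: -16818032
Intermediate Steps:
y(u, c) = c + u² (y(u, c) = u² + c = c + u²)
(y((-5 - 3)², b)*121)*(-34) = ((-8 + ((-5 - 3)²)²)*121)*(-34) = ((-8 + ((-8)²)²)*121)*(-34) = ((-8 + 64²)*121)*(-34) = ((-8 + 4096)*121)*(-34) = (4088*121)*(-34) = 494648*(-34) = -16818032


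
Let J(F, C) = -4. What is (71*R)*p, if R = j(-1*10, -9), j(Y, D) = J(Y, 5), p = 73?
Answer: -20732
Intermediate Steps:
j(Y, D) = -4
R = -4
(71*R)*p = (71*(-4))*73 = -284*73 = -20732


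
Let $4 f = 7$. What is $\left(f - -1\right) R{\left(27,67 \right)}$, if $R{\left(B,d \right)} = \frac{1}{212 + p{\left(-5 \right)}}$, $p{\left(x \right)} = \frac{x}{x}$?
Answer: $\frac{11}{852} \approx 0.012911$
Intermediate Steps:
$f = \frac{7}{4}$ ($f = \frac{1}{4} \cdot 7 = \frac{7}{4} \approx 1.75$)
$p{\left(x \right)} = 1$
$R{\left(B,d \right)} = \frac{1}{213}$ ($R{\left(B,d \right)} = \frac{1}{212 + 1} = \frac{1}{213}$)
$\left(f - -1\right) R{\left(27,67 \right)} = \left(\frac{7}{4} - -1\right) \frac{1}{213} = \left(\frac{7}{4} + 1\right) \frac{1}{213} = \frac{11}{4} \cdot \frac{1}{213} = \frac{11}{852}$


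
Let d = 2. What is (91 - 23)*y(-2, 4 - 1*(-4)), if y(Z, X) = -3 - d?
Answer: -340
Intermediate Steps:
y(Z, X) = -5 (y(Z, X) = -3 - 1*2 = -3 - 2 = -5)
(91 - 23)*y(-2, 4 - 1*(-4)) = (91 - 23)*(-5) = 68*(-5) = -340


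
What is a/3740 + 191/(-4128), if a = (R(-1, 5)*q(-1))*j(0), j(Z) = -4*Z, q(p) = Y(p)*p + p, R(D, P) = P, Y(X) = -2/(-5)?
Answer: -191/4128 ≈ -0.046269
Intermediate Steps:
Y(X) = ⅖ (Y(X) = -2*(-⅕) = ⅖)
q(p) = 7*p/5 (q(p) = 2*p/5 + p = 7*p/5)
a = 0 (a = (5*((7/5)*(-1)))*(-4*0) = (5*(-7/5))*0 = -7*0 = 0)
a/3740 + 191/(-4128) = 0/3740 + 191/(-4128) = 0*(1/3740) + 191*(-1/4128) = 0 - 191/4128 = -191/4128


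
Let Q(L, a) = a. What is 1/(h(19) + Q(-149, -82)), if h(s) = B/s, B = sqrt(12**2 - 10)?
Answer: -14801/1213615 - 19*sqrt(134)/2427230 ≈ -0.012286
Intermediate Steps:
B = sqrt(134) (B = sqrt(144 - 10) = sqrt(134) ≈ 11.576)
h(s) = sqrt(134)/s
1/(h(19) + Q(-149, -82)) = 1/(sqrt(134)/19 - 82) = 1/(-82 + sqrt(134)/19)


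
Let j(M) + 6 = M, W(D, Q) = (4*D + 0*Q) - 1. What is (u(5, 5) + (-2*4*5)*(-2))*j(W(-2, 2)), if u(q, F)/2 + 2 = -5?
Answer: -990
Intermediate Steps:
u(q, F) = -14 (u(q, F) = -4 + 2*(-5) = -4 - 10 = -14)
W(D, Q) = -1 + 4*D (W(D, Q) = (4*D + 0) - 1 = 4*D - 1 = -1 + 4*D)
j(M) = -6 + M
(u(5, 5) + (-2*4*5)*(-2))*j(W(-2, 2)) = (-14 + (-2*4*5)*(-2))*(-6 + (-1 + 4*(-2))) = (-14 - 8*5*(-2))*(-6 + (-1 - 8)) = (-14 - 40*(-2))*(-6 - 9) = (-14 + 80)*(-15) = 66*(-15) = -990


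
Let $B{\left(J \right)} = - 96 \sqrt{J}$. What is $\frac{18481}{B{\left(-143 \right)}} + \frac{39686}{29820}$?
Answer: $\frac{19843}{14910} + \frac{18481 i \sqrt{143}}{13728} \approx 1.3309 + 16.099 i$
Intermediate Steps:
$\frac{18481}{B{\left(-143 \right)}} + \frac{39686}{29820} = \frac{18481}{\left(-96\right) \sqrt{-143}} + \frac{39686}{29820} = \frac{18481}{\left(-96\right) i \sqrt{143}} + 39686 \cdot \frac{1}{29820} = \frac{18481}{\left(-96\right) i \sqrt{143}} + \frac{19843}{14910} = 18481 \frac{i \sqrt{143}}{13728} + \frac{19843}{14910} = \frac{18481 i \sqrt{143}}{13728} + \frac{19843}{14910} = \frac{19843}{14910} + \frac{18481 i \sqrt{143}}{13728}$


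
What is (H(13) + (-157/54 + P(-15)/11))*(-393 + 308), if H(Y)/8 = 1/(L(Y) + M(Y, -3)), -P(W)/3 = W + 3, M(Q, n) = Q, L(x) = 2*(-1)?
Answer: -5015/54 ≈ -92.870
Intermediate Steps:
L(x) = -2
P(W) = -9 - 3*W (P(W) = -3*(W + 3) = -3*(3 + W) = -9 - 3*W)
H(Y) = 8/(-2 + Y)
(H(13) + (-157/54 + P(-15)/11))*(-393 + 308) = (8/(-2 + 13) + (-157/54 + (-9 - 3*(-15))/11))*(-393 + 308) = (8/11 + (-157*1/54 + (-9 + 45)*(1/11)))*(-85) = (8*(1/11) + (-157/54 + 36*(1/11)))*(-85) = (8/11 + (-157/54 + 36/11))*(-85) = (8/11 + 217/594)*(-85) = (59/54)*(-85) = -5015/54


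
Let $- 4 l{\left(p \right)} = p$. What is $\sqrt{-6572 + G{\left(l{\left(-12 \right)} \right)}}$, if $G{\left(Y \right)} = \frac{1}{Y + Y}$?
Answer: $\frac{i \sqrt{236586}}{6} \approx 81.067 i$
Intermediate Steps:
$l{\left(p \right)} = - \frac{p}{4}$
$G{\left(Y \right)} = \frac{1}{2 Y}$
$\sqrt{-6572 + G{\left(l{\left(-12 \right)} \right)}} = \sqrt{-6572 + \frac{1}{2 \left(\left(- \frac{1}{4}\right) \left(-12\right)\right)}} = \sqrt{-6572 + \frac{1}{2 \cdot 3}} = \sqrt{-6572 + \frac{1}{2} \cdot \frac{1}{3}} = \sqrt{-6572 + \frac{1}{6}} = \sqrt{- \frac{39431}{6}} = \frac{i \sqrt{236586}}{6}$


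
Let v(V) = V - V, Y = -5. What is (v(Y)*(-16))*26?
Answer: 0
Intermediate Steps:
v(V) = 0
(v(Y)*(-16))*26 = (0*(-16))*26 = 0*26 = 0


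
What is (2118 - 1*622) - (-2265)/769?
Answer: 1152689/769 ≈ 1498.9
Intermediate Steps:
(2118 - 1*622) - (-2265)/769 = (2118 - 622) - (-2265)/769 = 1496 - 1*(-2265/769) = 1496 + 2265/769 = 1152689/769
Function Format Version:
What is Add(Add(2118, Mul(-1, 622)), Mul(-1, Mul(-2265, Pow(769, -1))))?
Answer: Rational(1152689, 769) ≈ 1498.9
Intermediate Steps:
Add(Add(2118, Mul(-1, 622)), Mul(-1, Mul(-2265, Pow(769, -1)))) = Add(Add(2118, -622), Mul(-1, Mul(-2265, Rational(1, 769)))) = Add(1496, Mul(-1, Rational(-2265, 769))) = Add(1496, Rational(2265, 769)) = Rational(1152689, 769)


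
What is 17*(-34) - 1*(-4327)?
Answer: 3749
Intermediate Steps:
17*(-34) - 1*(-4327) = -578 + 4327 = 3749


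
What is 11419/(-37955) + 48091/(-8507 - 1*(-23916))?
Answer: 1649338534/584848595 ≈ 2.8201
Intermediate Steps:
11419/(-37955) + 48091/(-8507 - 1*(-23916)) = 11419*(-1/37955) + 48091/(-8507 + 23916) = -11419/37955 + 48091/15409 = 1649338534/584848595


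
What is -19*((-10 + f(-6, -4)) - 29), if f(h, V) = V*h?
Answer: 285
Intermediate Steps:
-19*((-10 + f(-6, -4)) - 29) = -19*((-10 - 4*(-6)) - 29) = -19*((-10 + 24) - 29) = -19*(14 - 29) = -19*(-15) = 285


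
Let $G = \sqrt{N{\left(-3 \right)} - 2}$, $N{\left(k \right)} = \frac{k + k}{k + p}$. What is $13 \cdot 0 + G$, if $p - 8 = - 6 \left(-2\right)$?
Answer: $\frac{2 i \sqrt{170}}{17} \approx 1.5339 i$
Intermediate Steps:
$p = 20$ ($p = 8 - 6 \left(-2\right) = 8 - -12 = 8 + 12 = 20$)
$N{\left(k \right)} = \frac{2 k}{20 + k}$ ($N{\left(k \right)} = \frac{k + k}{k + 20} = \frac{2 k}{20 + k}$)
$G = \frac{2 i \sqrt{170}}{17}$ ($G = \sqrt{2 \left(-3\right) \frac{1}{20 - 3} - 2} = \sqrt{2 \left(-3\right) \frac{1}{17} - 2} = \sqrt{- \frac{6}{17} - 2} = \sqrt{- \frac{40}{17}} = \frac{2 i \sqrt{170}}{17} \approx 1.5339 i$)
$13 \cdot 0 + G = 13 \cdot 0 + \frac{2 i \sqrt{170}}{17} = 0 + \frac{2 i \sqrt{170}}{17} = \frac{2 i \sqrt{170}}{17}$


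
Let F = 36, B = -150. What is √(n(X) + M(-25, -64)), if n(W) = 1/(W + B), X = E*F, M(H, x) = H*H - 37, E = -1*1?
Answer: √20342262/186 ≈ 24.249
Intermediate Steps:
E = -1
M(H, x) = -37 + H² (M(H, x) = H² - 37 = -37 + H²)
X = -36 (X = -1*36 = -36)
n(W) = 1/(-150 + W) (n(W) = 1/(W - 150) = 1/(-150 + W))
√(n(X) + M(-25, -64)) = √(1/(-150 - 36) + (-37 + (-25)²)) = √(1/(-186) + (-37 + 625)) = √(-1/186 + 588) = √(109367/186) = √20342262/186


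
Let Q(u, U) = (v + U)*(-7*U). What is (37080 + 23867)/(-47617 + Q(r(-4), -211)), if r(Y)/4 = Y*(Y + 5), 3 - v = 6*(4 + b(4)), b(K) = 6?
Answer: -60947/443453 ≈ -0.13744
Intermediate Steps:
v = -57 (v = 3 - 6*(4 + 6) = 3 - 6*10 = 3 - 1*60 = 3 - 60 = -57)
r(Y) = 4*Y*(5 + Y) (r(Y) = 4*(Y*(Y + 5)) = 4*(Y*(5 + Y)) = 4*Y*(5 + Y))
Q(u, U) = -7*U*(-57 + U) (Q(u, U) = (-57 + U)*(-7*U) = -7*U*(-57 + U))
(37080 + 23867)/(-47617 + Q(r(-4), -211)) = (37080 + 23867)/(-47617 + 7*(-211)*(57 - 1*(-211))) = 60947/(-47617 + 7*(-211)*(57 + 211)) = 60947/(-47617 + 7*(-211)*268) = 60947/(-47617 - 395836) = 60947/(-443453) = 60947*(-1/443453) = -60947/443453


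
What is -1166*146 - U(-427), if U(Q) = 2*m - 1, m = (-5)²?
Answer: -170285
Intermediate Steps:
m = 25
U(Q) = 49 (U(Q) = 2*25 - 1 = 50 - 1 = 49)
-1166*146 - U(-427) = -1166*146 - 1*49 = -170236 - 49 = -170285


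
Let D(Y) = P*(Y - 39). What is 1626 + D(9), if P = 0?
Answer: 1626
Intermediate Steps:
D(Y) = 0 (D(Y) = 0*(Y - 39) = 0*(-39 + Y) = 0)
1626 + D(9) = 1626 + 0 = 1626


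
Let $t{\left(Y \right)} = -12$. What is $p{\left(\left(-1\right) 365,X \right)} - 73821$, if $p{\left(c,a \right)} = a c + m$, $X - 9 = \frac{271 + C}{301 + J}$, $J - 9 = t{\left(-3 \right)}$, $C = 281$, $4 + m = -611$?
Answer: $- \frac{11681169}{149} \approx -78397.0$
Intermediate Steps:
$m = -615$ ($m = -4 - 611 = -615$)
$J = -3$ ($J = 9 - 12 = -3$)
$X = \frac{1617}{149}$ ($X = 9 + \frac{271 + 281}{301 - 3} = 9 + \frac{552}{298} = 9 + 552 \cdot \frac{1}{298} = 9 + \frac{276}{149} = \frac{1617}{149} \approx 10.852$)
$p{\left(c,a \right)} = -615 + a c$ ($p{\left(c,a \right)} = a c - 615 = -615 + a c$)
$p{\left(\left(-1\right) 365,X \right)} - 73821 = \left(-615 + \frac{1617 \left(\left(-1\right) 365\right)}{149}\right) - 73821 = \left(-615 + \frac{1617}{149} \left(-365\right)\right) - 73821 = \left(-615 - \frac{590205}{149}\right) - 73821 = - \frac{681840}{149} - 73821 = - \frac{11681169}{149}$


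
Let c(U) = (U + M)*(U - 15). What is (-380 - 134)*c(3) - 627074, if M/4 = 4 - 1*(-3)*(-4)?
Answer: -805946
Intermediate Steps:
M = -32 (M = 4*(4 - 1*(-3)*(-4)) = 4*(4 + 3*(-4)) = 4*(4 - 12) = 4*(-8) = -32)
c(U) = (-32 + U)*(-15 + U) (c(U) = (U - 32)*(U - 15) = (-32 + U)*(-15 + U))
(-380 - 134)*c(3) - 627074 = (-380 - 134)*(480 + 3² - 47*3) - 627074 = -514*(480 + 9 - 141) - 627074 = -514*348 - 627074 = -178872 - 627074 = -805946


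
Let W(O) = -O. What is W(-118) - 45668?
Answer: -45550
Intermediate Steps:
W(-118) - 45668 = -1*(-118) - 45668 = 118 - 45668 = -45550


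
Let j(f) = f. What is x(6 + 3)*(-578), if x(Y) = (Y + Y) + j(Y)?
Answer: -15606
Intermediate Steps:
x(Y) = 3*Y (x(Y) = (Y + Y) + Y = 2*Y + Y = 3*Y)
x(6 + 3)*(-578) = (3*(6 + 3))*(-578) = (3*9)*(-578) = 27*(-578) = -15606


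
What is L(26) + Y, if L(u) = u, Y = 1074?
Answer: 1100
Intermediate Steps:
L(26) + Y = 26 + 1074 = 1100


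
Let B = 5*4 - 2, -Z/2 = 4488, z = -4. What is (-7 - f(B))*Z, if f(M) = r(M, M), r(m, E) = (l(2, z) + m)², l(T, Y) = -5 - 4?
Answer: 789888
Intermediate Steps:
Z = -8976 (Z = -2*4488 = -8976)
l(T, Y) = -9
B = 18 (B = 20 - 2 = 18)
r(m, E) = (-9 + m)²
f(M) = (-9 + M)²
(-7 - f(B))*Z = (-7 - (-9 + 18)²)*(-8976) = (-7 - 1*9²)*(-8976) = (-7 - 1*81)*(-8976) = (-7 - 81)*(-8976) = -88*(-8976) = 789888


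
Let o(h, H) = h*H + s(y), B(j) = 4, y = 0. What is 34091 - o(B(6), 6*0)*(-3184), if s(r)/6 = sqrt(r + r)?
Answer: 34091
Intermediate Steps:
s(r) = 6*sqrt(2)*sqrt(r) (s(r) = 6*sqrt(r + r) = 6*sqrt(2*r) = 6*(sqrt(2)*sqrt(r)) = 6*sqrt(2)*sqrt(r))
o(h, H) = H*h (o(h, H) = h*H + 6*sqrt(2)*sqrt(0) = H*h + 6*sqrt(2)*0 = H*h + 0 = H*h)
34091 - o(B(6), 6*0)*(-3184) = 34091 - (6*0)*4*(-3184) = 34091 - 0*4*(-3184) = 34091 - 0*(-3184) = 34091 - 1*0 = 34091 + 0 = 34091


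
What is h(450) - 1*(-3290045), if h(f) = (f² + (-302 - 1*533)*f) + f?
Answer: 3117245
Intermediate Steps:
h(f) = f² - 834*f (h(f) = (f² + (-302 - 533)*f) + f = (f² - 835*f) + f = f² - 834*f)
h(450) - 1*(-3290045) = 450*(-834 + 450) - 1*(-3290045) = 450*(-384) + 3290045 = -172800 + 3290045 = 3117245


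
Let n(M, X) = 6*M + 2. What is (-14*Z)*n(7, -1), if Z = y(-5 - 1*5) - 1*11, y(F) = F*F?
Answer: -54824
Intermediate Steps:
y(F) = F**2
Z = 89 (Z = (-5 - 1*5)**2 - 1*11 = (-5 - 5)**2 - 11 = (-10)**2 - 11 = 100 - 11 = 89)
n(M, X) = 2 + 6*M
(-14*Z)*n(7, -1) = (-14*89)*(2 + 6*7) = -1246*(2 + 42) = -1246*44 = -54824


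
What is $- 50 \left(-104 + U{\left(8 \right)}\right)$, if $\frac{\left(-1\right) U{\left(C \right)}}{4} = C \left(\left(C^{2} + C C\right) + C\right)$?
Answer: $222800$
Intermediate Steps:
$U{\left(C \right)} = - 4 C \left(C + 2 C^{2}\right)$ ($U{\left(C \right)} = - 4 C \left(\left(C^{2} + C C\right) + C\right) = - 4 C \left(\left(C^{2} + C^{2}\right) + C\right) = - 4 C \left(2 C^{2} + C\right) = - 4 C \left(C + 2 C^{2}\right)$)
$- 50 \left(-104 + U{\left(8 \right)}\right) = - 50 \left(-104 + 8^{2} \left(-4 - 64\right)\right) = - 50 \left(-104 + 64 \left(-4 - 64\right)\right) = - 50 \left(-104 + 64 \left(-68\right)\right) = - 50 \left(-104 - 4352\right) = \left(-50\right) \left(-4456\right) = 222800$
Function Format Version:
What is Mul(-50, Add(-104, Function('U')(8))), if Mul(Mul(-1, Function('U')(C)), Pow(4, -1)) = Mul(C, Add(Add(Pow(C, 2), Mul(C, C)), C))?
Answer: 222800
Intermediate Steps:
Function('U')(C) = Mul(-4, C, Add(C, Mul(2, Pow(C, 2)))) (Function('U')(C) = Mul(-4, Mul(C, Add(Add(Pow(C, 2), Mul(C, C)), C))) = Mul(-4, Mul(C, Add(Add(Pow(C, 2), Pow(C, 2)), C))) = Mul(-4, Mul(C, Add(Mul(2, Pow(C, 2)), C))) = Mul(-4, Mul(C, Add(C, Mul(2, Pow(C, 2))))) = Mul(-4, C, Add(C, Mul(2, Pow(C, 2)))))
Mul(-50, Add(-104, Function('U')(8))) = Mul(-50, Add(-104, Mul(Pow(8, 2), Add(-4, Mul(-8, 8))))) = Mul(-50, Add(-104, Mul(64, Add(-4, -64)))) = Mul(-50, Add(-104, Mul(64, -68))) = Mul(-50, Add(-104, -4352)) = Mul(-50, -4456) = 222800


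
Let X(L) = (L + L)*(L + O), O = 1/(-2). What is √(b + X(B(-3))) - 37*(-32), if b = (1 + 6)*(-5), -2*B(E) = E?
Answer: 1184 + 4*I*√2 ≈ 1184.0 + 5.6569*I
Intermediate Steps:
B(E) = -E/2
b = -35 (b = 7*(-5) = -35)
O = -½ ≈ -0.50000
X(L) = 2*L*(-½ + L) (X(L) = (L + L)*(L - ½) = (2*L)*(-½ + L) = 2*L*(-½ + L))
√(b + X(B(-3))) - 37*(-32) = √(-35 + (-½*(-3))*(-1 + 2*(-½*(-3)))) - 37*(-32) = √(-35 + 3*(-1 + 2*(3/2))/2) + 1184 = √(-35 + 3*(-1 + 3)/2) + 1184 = √(-35 + (3/2)*2) + 1184 = √(-35 + 3) + 1184 = √(-32) + 1184 = 4*I*√2 + 1184 = 1184 + 4*I*√2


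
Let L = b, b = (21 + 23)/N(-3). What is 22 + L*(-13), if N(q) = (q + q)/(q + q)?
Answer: -550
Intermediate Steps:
N(q) = 1 (N(q) = (2*q)/((2*q)) = (2*q)*(1/(2*q)) = 1)
b = 44 (b = (21 + 23)/1 = 44*1 = 44)
L = 44
22 + L*(-13) = 22 + 44*(-13) = 22 - 572 = -550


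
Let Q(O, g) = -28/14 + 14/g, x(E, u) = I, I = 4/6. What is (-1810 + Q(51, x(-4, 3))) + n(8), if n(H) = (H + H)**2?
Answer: -1535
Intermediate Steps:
I = 2/3 (I = 4*(1/6) = 2/3 ≈ 0.66667)
x(E, u) = 2/3
Q(O, g) = -2 + 14/g (Q(O, g) = -28*1/14 + 14/g = -2 + 14/g)
n(H) = 4*H**2 (n(H) = (2*H)**2 = 4*H**2)
(-1810 + Q(51, x(-4, 3))) + n(8) = (-1810 + (-2 + 14/(2/3))) + 4*8**2 = (-1810 + (-2 + 14*(3/2))) + 4*64 = (-1810 + (-2 + 21)) + 256 = (-1810 + 19) + 256 = -1791 + 256 = -1535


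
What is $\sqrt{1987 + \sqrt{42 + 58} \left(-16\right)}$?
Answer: $3 \sqrt{203} \approx 42.743$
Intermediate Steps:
$\sqrt{1987 + \sqrt{42 + 58} \left(-16\right)} = \sqrt{1987 + \sqrt{100} \left(-16\right)} = \sqrt{1987 + 10 \left(-16\right)} = \sqrt{1987 - 160} = \sqrt{1827} = 3 \sqrt{203}$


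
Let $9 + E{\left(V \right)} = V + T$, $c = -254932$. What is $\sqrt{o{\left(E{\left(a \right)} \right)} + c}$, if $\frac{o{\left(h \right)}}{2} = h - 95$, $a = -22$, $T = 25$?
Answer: $i \sqrt{255134} \approx 505.11 i$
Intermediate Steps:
$E{\left(V \right)} = 16 + V$ ($E{\left(V \right)} = -9 + \left(V + 25\right) = -9 + \left(25 + V\right) = 16 + V$)
$o{\left(h \right)} = -190 + 2 h$ ($o{\left(h \right)} = 2 \left(h - 95\right) = 2 \left(-95 + h\right) = -190 + 2 h$)
$\sqrt{o{\left(E{\left(a \right)} \right)} + c} = \sqrt{\left(-190 + 2 \left(16 - 22\right)\right) - 254932} = \sqrt{\left(-190 + 2 \left(-6\right)\right) - 254932} = \sqrt{\left(-190 - 12\right) - 254932} = \sqrt{-202 - 254932} = \sqrt{-255134} = i \sqrt{255134}$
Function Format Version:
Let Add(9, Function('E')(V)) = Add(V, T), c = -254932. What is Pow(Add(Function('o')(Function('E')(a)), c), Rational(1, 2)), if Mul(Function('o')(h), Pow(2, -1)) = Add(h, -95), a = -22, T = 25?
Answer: Mul(I, Pow(255134, Rational(1, 2))) ≈ Mul(505.11, I)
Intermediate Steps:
Function('E')(V) = Add(16, V) (Function('E')(V) = Add(-9, Add(V, 25)) = Add(-9, Add(25, V)) = Add(16, V))
Function('o')(h) = Add(-190, Mul(2, h)) (Function('o')(h) = Mul(2, Add(h, -95)) = Mul(2, Add(-95, h)) = Add(-190, Mul(2, h)))
Pow(Add(Function('o')(Function('E')(a)), c), Rational(1, 2)) = Pow(Add(Add(-190, Mul(2, Add(16, -22))), -254932), Rational(1, 2)) = Pow(Add(Add(-190, Mul(2, -6)), -254932), Rational(1, 2)) = Pow(Add(Add(-190, -12), -254932), Rational(1, 2)) = Pow(Add(-202, -254932), Rational(1, 2)) = Pow(-255134, Rational(1, 2)) = Mul(I, Pow(255134, Rational(1, 2)))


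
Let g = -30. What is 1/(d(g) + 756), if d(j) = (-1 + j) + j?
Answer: 1/695 ≈ 0.0014388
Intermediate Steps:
d(j) = -1 + 2*j
1/(d(g) + 756) = 1/((-1 + 2*(-30)) + 756) = 1/((-1 - 60) + 756) = 1/(-61 + 756) = 1/695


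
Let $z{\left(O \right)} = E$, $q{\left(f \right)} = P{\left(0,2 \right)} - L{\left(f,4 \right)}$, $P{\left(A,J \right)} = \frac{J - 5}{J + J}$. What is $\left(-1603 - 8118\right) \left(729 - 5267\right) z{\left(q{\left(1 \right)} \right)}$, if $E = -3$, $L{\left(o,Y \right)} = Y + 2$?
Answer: $-132341694$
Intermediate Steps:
$P{\left(A,J \right)} = \frac{-5 + J}{2 J}$
$L{\left(o,Y \right)} = 2 + Y$
$q{\left(f \right)} = - \frac{27}{4}$ ($q{\left(f \right)} = \frac{-5 + 2}{2 \cdot 2} - \left(2 + 4\right) = \frac{1}{2} \cdot \frac{1}{2} \left(-3\right) - 6 = - \frac{3}{4} - 6 = - \frac{27}{4}$)
$z{\left(O \right)} = -3$
$\left(-1603 - 8118\right) \left(729 - 5267\right) z{\left(q{\left(1 \right)} \right)} = \left(-1603 - 8118\right) \left(729 - 5267\right) \left(-3\right) = \left(-9721\right) \left(-4538\right) \left(-3\right) = 44113898 \left(-3\right) = -132341694$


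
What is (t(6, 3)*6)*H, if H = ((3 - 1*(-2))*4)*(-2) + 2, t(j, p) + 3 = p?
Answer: 0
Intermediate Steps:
t(j, p) = -3 + p
H = -38 (H = ((3 + 2)*4)*(-2) + 2 = (5*4)*(-2) + 2 = 20*(-2) + 2 = -40 + 2 = -38)
(t(6, 3)*6)*H = ((-3 + 3)*6)*(-38) = (0*6)*(-38) = 0*(-38) = 0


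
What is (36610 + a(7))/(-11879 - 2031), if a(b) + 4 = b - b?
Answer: -18303/6955 ≈ -2.6316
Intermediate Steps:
a(b) = -4 (a(b) = -4 + (b - b) = -4 + 0 = -4)
(36610 + a(7))/(-11879 - 2031) = (36610 - 4)/(-11879 - 2031) = 36606/(-13910) = 36606*(-1/13910) = -18303/6955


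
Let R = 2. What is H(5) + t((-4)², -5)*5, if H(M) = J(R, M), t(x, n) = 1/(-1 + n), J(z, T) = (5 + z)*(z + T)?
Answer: 289/6 ≈ 48.167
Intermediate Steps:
J(z, T) = (5 + z)*(T + z)
H(M) = 14 + 7*M (H(M) = 2² + 5*M + 5*2 + M*2 = 4 + 5*M + 10 + 2*M = 14 + 7*M)
H(5) + t((-4)², -5)*5 = (14 + 7*5) + 5/(-1 - 5) = (14 + 35) + 5/(-6) = 49 - ⅙*5 = 49 - ⅚ = 289/6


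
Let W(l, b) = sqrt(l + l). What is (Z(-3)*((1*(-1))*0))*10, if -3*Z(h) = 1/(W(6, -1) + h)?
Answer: 0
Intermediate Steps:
W(l, b) = sqrt(2)*sqrt(l) (W(l, b) = sqrt(2*l) = sqrt(2)*sqrt(l))
Z(h) = -1/(3*(h + 2*sqrt(3))) (Z(h) = -1/(3*(sqrt(2)*sqrt(6) + h)) = -1/(3*(2*sqrt(3) + h)) = -1/(3*(h + 2*sqrt(3))))
(Z(-3)*((1*(-1))*0))*10 = ((-1/(3*(-3) + 6*sqrt(3)))*((1*(-1))*0))*10 = ((-1/(-9 + 6*sqrt(3)))*(-1*0))*10 = (-1/(-9 + 6*sqrt(3))*0)*10 = 0*10 = 0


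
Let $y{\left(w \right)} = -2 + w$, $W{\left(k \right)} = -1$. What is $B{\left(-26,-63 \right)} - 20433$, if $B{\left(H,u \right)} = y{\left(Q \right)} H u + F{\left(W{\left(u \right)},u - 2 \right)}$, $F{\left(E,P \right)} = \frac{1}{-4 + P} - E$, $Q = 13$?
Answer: $- \frac{166567}{69} \approx -2414.0$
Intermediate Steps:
$B{\left(H,u \right)} = \frac{-5 + u}{-6 + u} + 11 H u$ ($B{\left(H,u \right)} = \left(-2 + 13\right) H u + \frac{1 + 4 \left(-1\right) - - (u - 2)}{-4 + \left(u - 2\right)} = 11 H u + \frac{1 - 4 - - (-2 + u)}{-4 + \left(-2 + u\right)} = 11 H u + \frac{1 - 4 + \left(-2 + u\right)}{-6 + u} = 11 H u + \frac{-5 + u}{-6 + u} = \frac{-5 + u}{-6 + u} + 11 H u$)
$B{\left(-26,-63 \right)} - 20433 = \frac{-5 - 63 + 11 \left(-26\right) \left(-63\right) \left(-6 - 63\right)}{-6 - 63} - 20433 = \frac{-5 - 63 + 11 \left(-26\right) \left(-63\right) \left(-69\right)}{-69} - 20433 = - \frac{-5 - 63 - 1243242}{69} - 20433 = \left(- \frac{1}{69}\right) \left(-1243310\right) - 20433 = \frac{1243310}{69} - 20433 = - \frac{166567}{69}$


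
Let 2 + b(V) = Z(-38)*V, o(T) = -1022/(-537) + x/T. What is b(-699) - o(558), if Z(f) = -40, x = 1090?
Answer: 1396057877/49941 ≈ 27954.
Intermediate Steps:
o(T) = 1022/537 + 1090/T (o(T) = -1022/(-537) + 1090/T = -1022*(-1/537) + 1090/T = 1022/537 + 1090/T)
b(V) = -2 - 40*V
b(-699) - o(558) = (-2 - 40*(-699)) - (1022/537 + 1090/558) = (-2 + 27960) - (1022/537 + 1090*(1/558)) = 27958 - (1022/537 + 545/279) = 27958 - 1*192601/49941 = 27958 - 192601/49941 = 1396057877/49941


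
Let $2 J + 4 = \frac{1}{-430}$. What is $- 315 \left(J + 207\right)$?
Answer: $- \frac{11106837}{172} \approx -64575.0$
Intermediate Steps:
$J = - \frac{1721}{860}$ ($J = -2 + \frac{1}{2 \left(-430\right)} = -2 + \frac{1}{2} \left(- \frac{1}{430}\right) = -2 - \frac{1}{860} = - \frac{1721}{860} \approx -2.0012$)
$- 315 \left(J + 207\right) = - 315 \left(- \frac{1721}{860} + 207\right) = \left(-315\right) \frac{176299}{860} = - \frac{11106837}{172}$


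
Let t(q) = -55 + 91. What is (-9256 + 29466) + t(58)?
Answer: 20246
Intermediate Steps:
t(q) = 36
(-9256 + 29466) + t(58) = (-9256 + 29466) + 36 = 20210 + 36 = 20246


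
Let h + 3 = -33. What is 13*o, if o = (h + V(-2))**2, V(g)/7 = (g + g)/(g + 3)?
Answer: 53248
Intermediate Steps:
h = -36 (h = -3 - 33 = -36)
V(g) = 14*g/(3 + g) (V(g) = 7*((g + g)/(g + 3)) = 7*((2*g)/(3 + g)) = 7*(2*g/(3 + g)) = 14*g/(3 + g))
o = 4096 (o = (-36 + 14*(-2)/(3 - 2))**2 = (-36 + 14*(-2)/1)**2 = (-36 + 14*(-2)*1)**2 = (-36 - 28)**2 = (-64)**2 = 4096)
13*o = 13*4096 = 53248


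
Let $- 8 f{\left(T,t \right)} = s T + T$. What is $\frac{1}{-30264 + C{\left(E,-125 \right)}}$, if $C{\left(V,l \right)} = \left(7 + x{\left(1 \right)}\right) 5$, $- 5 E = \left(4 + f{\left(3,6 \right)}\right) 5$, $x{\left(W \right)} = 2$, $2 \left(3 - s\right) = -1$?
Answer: $- \frac{1}{30219} \approx -3.3092 \cdot 10^{-5}$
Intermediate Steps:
$s = \frac{7}{2}$ ($s = 3 - - \frac{1}{2} = 3 + \frac{1}{2} = \frac{7}{2} \approx 3.5$)
$f{\left(T,t \right)} = - \frac{9 T}{16}$ ($f{\left(T,t \right)} = - \frac{\frac{7 T}{2} + T}{8} = - \frac{\frac{9}{2} T}{8} = - \frac{9 T}{16}$)
$E = - \frac{37}{16}$ ($E = - \frac{\left(4 - \frac{27}{16}\right) 5}{5} = - \frac{\frac{37}{16} \cdot 5}{5} = \left(- \frac{1}{5}\right) \frac{185}{16} = - \frac{37}{16} \approx -2.3125$)
$C{\left(V,l \right)} = 45$ ($C{\left(V,l \right)} = \left(7 + 2\right) 5 = 9 \cdot 5 = 45$)
$\frac{1}{-30264 + C{\left(E,-125 \right)}} = \frac{1}{-30264 + 45} = \frac{1}{-30219} = - \frac{1}{30219}$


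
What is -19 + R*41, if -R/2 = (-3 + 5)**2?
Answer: -347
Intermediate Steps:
R = -8 (R = -2*(-3 + 5)**2 = -2*2**2 = -2*4 = -8)
-19 + R*41 = -19 - 8*41 = -19 - 328 = -347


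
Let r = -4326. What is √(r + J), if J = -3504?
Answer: 3*I*√870 ≈ 88.487*I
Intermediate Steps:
√(r + J) = √(-4326 - 3504) = √(-7830) = 3*I*√870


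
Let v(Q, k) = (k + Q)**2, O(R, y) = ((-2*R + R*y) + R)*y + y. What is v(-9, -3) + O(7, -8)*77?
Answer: 38336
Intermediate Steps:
O(R, y) = y + y*(-R + R*y) (O(R, y) = (-R + R*y)*y + y = y*(-R + R*y) + y = y + y*(-R + R*y))
v(Q, k) = (Q + k)**2
v(-9, -3) + O(7, -8)*77 = (-9 - 3)**2 - 8*(1 - 1*7 + 7*(-8))*77 = (-12)**2 - 8*(1 - 7 - 56)*77 = 144 - 8*(-62)*77 = 144 + 496*77 = 144 + 38192 = 38336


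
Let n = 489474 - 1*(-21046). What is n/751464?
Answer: 63815/93933 ≈ 0.67937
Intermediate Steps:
n = 510520 (n = 489474 + 21046 = 510520)
n/751464 = 510520/751464 = 510520*(1/751464) = 63815/93933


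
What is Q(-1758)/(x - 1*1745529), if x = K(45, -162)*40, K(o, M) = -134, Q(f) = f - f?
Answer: 0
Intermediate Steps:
Q(f) = 0
x = -5360 (x = -134*40 = -5360)
Q(-1758)/(x - 1*1745529) = 0/(-5360 - 1*1745529) = 0/(-5360 - 1745529) = 0/(-1750889) = 0*(-1/1750889) = 0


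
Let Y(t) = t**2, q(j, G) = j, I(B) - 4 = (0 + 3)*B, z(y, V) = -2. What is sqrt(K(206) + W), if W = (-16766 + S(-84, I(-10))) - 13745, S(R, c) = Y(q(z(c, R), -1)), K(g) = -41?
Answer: 2*I*sqrt(7637) ≈ 174.78*I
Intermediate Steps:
I(B) = 4 + 3*B (I(B) = 4 + (0 + 3)*B = 4 + 3*B)
S(R, c) = 4 (S(R, c) = (-2)**2 = 4)
W = -30507 (W = (-16766 + 4) - 13745 = -16762 - 13745 = -30507)
sqrt(K(206) + W) = sqrt(-41 - 30507) = sqrt(-30548) = 2*I*sqrt(7637)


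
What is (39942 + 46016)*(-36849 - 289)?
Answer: -3192308204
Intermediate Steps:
(39942 + 46016)*(-36849 - 289) = 85958*(-37138) = -3192308204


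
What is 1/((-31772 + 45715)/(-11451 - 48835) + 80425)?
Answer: 60286/4848487607 ≈ 1.2434e-5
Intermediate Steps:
1/((-31772 + 45715)/(-11451 - 48835) + 80425) = 1/(13943/(-60286) + 80425) = 1/(13943*(-1/60286) + 80425) = 1/(-13943/60286 + 80425) = 1/(4848487607/60286) = 60286/4848487607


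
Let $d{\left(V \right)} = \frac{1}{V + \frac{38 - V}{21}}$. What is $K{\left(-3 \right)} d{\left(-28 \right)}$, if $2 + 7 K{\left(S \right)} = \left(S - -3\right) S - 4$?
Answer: $\frac{1}{29} \approx 0.034483$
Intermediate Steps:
$K{\left(S \right)} = - \frac{6}{7} + \frac{S \left(3 + S\right)}{7}$ ($K{\left(S \right)} = - \frac{2}{7} + \frac{\left(S - -3\right) S - 4}{7} = - \frac{2}{7} + \frac{\left(S + 3\right) S - 4}{7} = - \frac{2}{7} + \frac{\left(3 + S\right) S - 4}{7} = - \frac{2}{7} + \frac{S \left(3 + S\right) - 4}{7} = - \frac{2}{7} + \frac{-4 + S \left(3 + S\right)}{7} = - \frac{2}{7} + \left(- \frac{4}{7} + \frac{S \left(3 + S\right)}{7}\right) = - \frac{6}{7} + \frac{S \left(3 + S\right)}{7}$)
$d{\left(V \right)} = \frac{1}{\frac{38}{21} + \frac{20 V}{21}}$ ($d{\left(V \right)} = \frac{1}{V + \left(38 - V\right) \frac{1}{21}} = \frac{1}{V - \left(- \frac{38}{21} + \frac{V}{21}\right)} = \frac{1}{\frac{38}{21} + \frac{20 V}{21}}$)
$K{\left(-3 \right)} d{\left(-28 \right)} = \left(- \frac{6}{7} + \frac{\left(-3\right)^{2}}{7} + \frac{3}{7} \left(-3\right)\right) \frac{21}{2 \left(19 + 10 \left(-28\right)\right)} = \left(- \frac{6}{7} + \frac{1}{7} \cdot 9 - \frac{9}{7}\right) \frac{21}{2 \left(19 - 280\right)} = \left(- \frac{6}{7} + \frac{9}{7} - \frac{9}{7}\right) \frac{21}{2 \left(-261\right)} = - \frac{6 \cdot \frac{21}{2} \left(- \frac{1}{261}\right)}{7} = \left(- \frac{6}{7}\right) \left(- \frac{7}{174}\right) = \frac{1}{29}$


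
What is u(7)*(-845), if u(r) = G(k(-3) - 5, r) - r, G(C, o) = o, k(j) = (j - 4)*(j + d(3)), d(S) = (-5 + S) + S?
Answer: 0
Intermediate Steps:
d(S) = -5 + 2*S
k(j) = (1 + j)*(-4 + j) (k(j) = (j - 4)*(j + (-5 + 2*3)) = (-4 + j)*(j + (-5 + 6)) = (-4 + j)*(j + 1) = (-4 + j)*(1 + j) = (1 + j)*(-4 + j))
u(r) = 0 (u(r) = r - r = 0)
u(7)*(-845) = 0*(-845) = 0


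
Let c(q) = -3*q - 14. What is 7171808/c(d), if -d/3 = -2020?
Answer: -3585904/9097 ≈ -394.19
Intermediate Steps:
d = 6060 (d = -3*(-2020) = 6060)
c(q) = -14 - 3*q
7171808/c(d) = 7171808/(-14 - 3*6060) = 7171808/(-14 - 18180) = 7171808/(-18194) = 7171808*(-1/18194) = -3585904/9097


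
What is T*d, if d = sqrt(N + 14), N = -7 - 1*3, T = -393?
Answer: -786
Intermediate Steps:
N = -10 (N = -7 - 3 = -10)
d = 2 (d = sqrt(-10 + 14) = sqrt(4) = 2)
T*d = -393*2 = -786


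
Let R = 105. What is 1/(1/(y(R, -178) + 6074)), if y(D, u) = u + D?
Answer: 6001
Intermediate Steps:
y(D, u) = D + u
1/(1/(y(R, -178) + 6074)) = 1/(1/((105 - 178) + 6074)) = 1/(1/(-73 + 6074)) = 1/(1/6001) = 6001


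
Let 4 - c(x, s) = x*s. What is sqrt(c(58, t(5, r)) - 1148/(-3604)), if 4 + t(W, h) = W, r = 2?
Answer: I*sqrt(43578667)/901 ≈ 7.3268*I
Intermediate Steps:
t(W, h) = -4 + W
c(x, s) = 4 - s*x (c(x, s) = 4 - x*s = 4 - s*x)
sqrt(c(58, t(5, r)) - 1148/(-3604)) = sqrt((4 - 1*(-4 + 5)*58) - 1148/(-3604)) = sqrt((4 - 1*1*58) - 1148*(-1/3604)) = sqrt((4 - 58) + 287/901) = sqrt(-54 + 287/901) = sqrt(-48367/901) = I*sqrt(43578667)/901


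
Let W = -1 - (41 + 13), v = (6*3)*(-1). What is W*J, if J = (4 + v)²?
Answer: -10780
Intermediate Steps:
v = -18 (v = 18*(-1) = -18)
J = 196 (J = (4 - 18)² = (-14)² = 196)
W = -55 (W = -1 - 1*54 = -1 - 54 = -55)
W*J = -55*196 = -10780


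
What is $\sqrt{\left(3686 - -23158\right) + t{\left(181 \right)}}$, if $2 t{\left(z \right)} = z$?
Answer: $\frac{\sqrt{107738}}{2} \approx 164.12$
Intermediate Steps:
$t{\left(z \right)} = \frac{z}{2}$
$\sqrt{\left(3686 - -23158\right) + t{\left(181 \right)}} = \sqrt{\left(3686 - -23158\right) + \frac{1}{2} \cdot 181} = \sqrt{\left(3686 + 23158\right) + \frac{181}{2}} = \sqrt{26844 + \frac{181}{2}} = \sqrt{\frac{53869}{2}} = \frac{\sqrt{107738}}{2}$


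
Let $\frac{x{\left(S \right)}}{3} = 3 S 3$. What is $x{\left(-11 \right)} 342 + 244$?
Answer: $-101330$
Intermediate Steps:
$x{\left(S \right)} = 27 S$ ($x{\left(S \right)} = 3 \cdot 3 S 3 = 3 \cdot 9 S = 27 S$)
$x{\left(-11 \right)} 342 + 244 = 27 \left(-11\right) 342 + 244 = \left(-297\right) 342 + 244 = -101574 + 244 = -101330$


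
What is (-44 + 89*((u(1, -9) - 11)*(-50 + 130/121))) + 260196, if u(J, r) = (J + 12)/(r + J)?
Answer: 38130252/121 ≈ 3.1513e+5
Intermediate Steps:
u(J, r) = (12 + J)/(J + r)
(-44 + 89*((u(1, -9) - 11)*(-50 + 130/121))) + 260196 = (-44 + 89*(((12 + 1)/(1 - 9) - 11)*(-50 + 130/121))) + 260196 = (-44 + 89*((13/(-8) - 11)*(-50 + 130*(1/121)))) + 260196 = (-44 + 89*((-⅛*13 - 11)*(-50 + 130/121))) + 260196 = (-44 + 89*((-13/8 - 11)*(-5920/121))) + 260196 = (-44 + 89*(-101/8*(-5920/121))) + 260196 = (-44 + 89*(74740/121)) + 260196 = (-44 + 6651860/121) + 260196 = 6646536/121 + 260196 = 38130252/121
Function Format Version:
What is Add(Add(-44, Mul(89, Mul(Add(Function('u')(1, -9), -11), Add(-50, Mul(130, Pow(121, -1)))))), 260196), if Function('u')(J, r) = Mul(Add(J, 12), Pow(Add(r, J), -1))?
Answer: Rational(38130252, 121) ≈ 3.1513e+5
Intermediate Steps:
Function('u')(J, r) = Mul(Pow(Add(J, r), -1), Add(12, J)) (Function('u')(J, r) = Mul(Add(12, J), Pow(Add(J, r), -1)) = Mul(Pow(Add(J, r), -1), Add(12, J)))
Add(Add(-44, Mul(89, Mul(Add(Function('u')(1, -9), -11), Add(-50, Mul(130, Pow(121, -1)))))), 260196) = Add(Add(-44, Mul(89, Mul(Add(Mul(Pow(Add(1, -9), -1), Add(12, 1)), -11), Add(-50, Mul(130, Pow(121, -1)))))), 260196) = Add(Add(-44, Mul(89, Mul(Add(Mul(Pow(-8, -1), 13), -11), Add(-50, Mul(130, Rational(1, 121)))))), 260196) = Add(Add(-44, Mul(89, Mul(Add(Mul(Rational(-1, 8), 13), -11), Add(-50, Rational(130, 121))))), 260196) = Add(Add(-44, Mul(89, Mul(Add(Rational(-13, 8), -11), Rational(-5920, 121)))), 260196) = Add(Add(-44, Mul(89, Mul(Rational(-101, 8), Rational(-5920, 121)))), 260196) = Add(Add(-44, Mul(89, Rational(74740, 121))), 260196) = Add(Add(-44, Rational(6651860, 121)), 260196) = Add(Rational(6646536, 121), 260196) = Rational(38130252, 121)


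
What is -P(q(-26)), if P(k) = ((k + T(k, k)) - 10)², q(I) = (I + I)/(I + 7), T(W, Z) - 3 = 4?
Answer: -25/361 ≈ -0.069252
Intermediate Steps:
T(W, Z) = 7 (T(W, Z) = 3 + 4 = 7)
q(I) = 2*I/(7 + I) (q(I) = (2*I)/(7 + I) = 2*I/(7 + I))
P(k) = (-3 + k)² (P(k) = ((k + 7) - 10)² = ((7 + k) - 10)² = (-3 + k)²)
-P(q(-26)) = -(-3 + 2*(-26)/(7 - 26))² = -(-3 + 2*(-26)/(-19))² = -(-3 + 2*(-26)*(-1/19))² = -(-3 + 52/19)² = -(-5/19)² = -1*25/361 = -25/361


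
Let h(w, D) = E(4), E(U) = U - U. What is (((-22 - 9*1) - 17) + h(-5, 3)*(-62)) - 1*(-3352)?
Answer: 3304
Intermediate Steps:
E(U) = 0
h(w, D) = 0
(((-22 - 9*1) - 17) + h(-5, 3)*(-62)) - 1*(-3352) = (((-22 - 9*1) - 17) + 0*(-62)) - 1*(-3352) = (((-22 - 9) - 17) + 0) + 3352 = ((-31 - 17) + 0) + 3352 = (-48 + 0) + 3352 = -48 + 3352 = 3304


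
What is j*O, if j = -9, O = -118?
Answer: 1062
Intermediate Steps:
j*O = -9*(-118) = 1062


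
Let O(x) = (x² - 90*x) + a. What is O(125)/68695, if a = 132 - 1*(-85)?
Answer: 4592/68695 ≈ 0.066846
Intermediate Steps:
a = 217 (a = 132 + 85 = 217)
O(x) = 217 + x² - 90*x (O(x) = (x² - 90*x) + 217 = 217 + x² - 90*x)
O(125)/68695 = (217 + 125² - 90*125)/68695 = (217 + 15625 - 11250)*(1/68695) = 4592*(1/68695) = 4592/68695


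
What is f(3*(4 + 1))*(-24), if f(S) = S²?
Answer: -5400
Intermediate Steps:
f(3*(4 + 1))*(-24) = (3*(4 + 1))²*(-24) = (3*5)²*(-24) = 15²*(-24) = 225*(-24) = -5400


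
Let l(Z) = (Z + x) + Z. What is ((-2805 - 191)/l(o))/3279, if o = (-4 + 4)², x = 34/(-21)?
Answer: 10486/18581 ≈ 0.56434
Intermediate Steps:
x = -34/21 (x = 34*(-1/21) = -34/21 ≈ -1.6190)
o = 0 (o = 0² = 0)
l(Z) = -34/21 + 2*Z (l(Z) = (Z - 34/21) + Z = (-34/21 + Z) + Z = -34/21 + 2*Z)
((-2805 - 191)/l(o))/3279 = ((-2805 - 191)/(-34/21 + 2*0))/3279 = -2996/(-34/21 + 0)*(1/3279) = -2996/(-34/21)*(1/3279) = -2996*(-21/34)*(1/3279) = (31458/17)*(1/3279) = 10486/18581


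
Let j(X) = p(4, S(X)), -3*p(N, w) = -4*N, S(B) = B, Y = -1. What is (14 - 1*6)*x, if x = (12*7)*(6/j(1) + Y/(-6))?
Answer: 868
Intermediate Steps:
p(N, w) = 4*N/3 (p(N, w) = -(-4)*N/3 = 4*N/3)
j(X) = 16/3 (j(X) = (4/3)*4 = 16/3)
x = 217/2 (x = (12*7)*(6/(16/3) - 1/(-6)) = 84*(6*(3/16) - 1*(-1/6)) = 84*(9/8 + 1/6) = 84*(31/24) = 217/2 ≈ 108.50)
(14 - 1*6)*x = (14 - 1*6)*(217/2) = (14 - 6)*(217/2) = 8*(217/2) = 868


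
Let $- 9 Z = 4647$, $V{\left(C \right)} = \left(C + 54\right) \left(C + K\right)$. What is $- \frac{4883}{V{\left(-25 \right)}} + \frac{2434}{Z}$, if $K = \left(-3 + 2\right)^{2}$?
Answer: $\frac{2481575}{1078104} \approx 2.3018$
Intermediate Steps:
$K = 1$ ($K = \left(-1\right)^{2} = 1$)
$V{\left(C \right)} = \left(1 + C\right) \left(54 + C\right)$ ($V{\left(C \right)} = \left(C + 54\right) \left(C + 1\right) = \left(54 + C\right) \left(1 + C\right) = \left(1 + C\right) \left(54 + C\right)$)
$Z = - \frac{1549}{3}$ ($Z = \left(- \frac{1}{9}\right) 4647 = - \frac{1549}{3} \approx -516.33$)
$- \frac{4883}{V{\left(-25 \right)}} + \frac{2434}{Z} = - \frac{4883}{54 + \left(-25\right)^{2} + 55 \left(-25\right)} + \frac{2434}{- \frac{1549}{3}} = - \frac{4883}{54 + 625 - 1375} + 2434 \left(- \frac{3}{1549}\right) = - \frac{4883}{-696} - \frac{7302}{1549} = \left(-4883\right) \left(- \frac{1}{696}\right) - \frac{7302}{1549} = \frac{4883}{696} - \frac{7302}{1549} = \frac{2481575}{1078104}$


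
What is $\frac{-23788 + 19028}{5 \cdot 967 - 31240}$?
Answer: $\frac{952}{5281} \approx 0.18027$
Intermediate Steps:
$\frac{-23788 + 19028}{5 \cdot 967 - 31240} = - \frac{4760}{4835 - 31240} = - \frac{4760}{-26405} = \left(-4760\right) \left(- \frac{1}{26405}\right) = \frac{952}{5281}$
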